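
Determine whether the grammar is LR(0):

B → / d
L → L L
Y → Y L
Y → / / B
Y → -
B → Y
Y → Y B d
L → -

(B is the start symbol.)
A grammar is LR(0) if no state in the canonical LR(0) collection has:
  - both a shift item (dot before a terminal) and a complete item (shift-reduce conflict), or
  - two or more complete items (reduce-reduce conflict; the accept item [B' → B .] counts as a complete item here).

Augment with B' → B and build the canonical LR(0) collection (I0 = CLOSURE({[B' → . B]}), then GOTO on every symbol after a dot until no new states appear). It has 14 states:
  I0: { [B → . / d], [B → . Y], [B' → . B], [Y → . -], [Y → . / / B], [Y → . Y B d], [Y → . Y L] }  — shift
  I1: { [Y → - .] }  — reduce
  I2: { [B → / . d], [Y → / . / B] }  — shift
  I3: { [B' → B .] }  — accept
  I4: { [B → . / d], [B → . Y], [B → Y .], [L → . -], [L → . L L], [Y → . -], [Y → . / / B], [Y → . Y B d], [Y → . Y L], [Y → Y . B d], [Y → Y . L] }  — shift, reduce
  I5: { [L → - .], [Y → - .] }  — 2 reduces
  I6: { [Y → Y B . d] }  — shift
  I7: { [L → . -], [L → . L L], [L → L . L], [Y → Y L .] }  — shift, reduce
  I8: { [L → - .] }  — reduce
  I9: { [L → . -], [L → . L L], [L → L . L], [L → L L .] }  — shift, reduce
  I10: { [Y → Y B d .] }  — reduce
  I11: { [B → . / d], [B → . Y], [Y → . -], [Y → . / / B], [Y → . Y B d], [Y → . Y L], [Y → / / . B] }  — shift
  I12: { [B → / d .] }  — reduce
  I13: { [Y → / / B .] }  — reduce

Conflict in state I4:
  Shift-reduce conflict between [B → Y .] and [B → . / d]
So the grammar is NOT LR(0).

Answer: No. Shift-reduce conflict between [B → Y .] and [B → . / d]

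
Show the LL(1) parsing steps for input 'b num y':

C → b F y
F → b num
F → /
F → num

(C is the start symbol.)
Stack is shown with the top on the left.

Stack    Input      Action
--------------------------
C $      b num y $  output C → b F y
b F y $  b num y $  match 'b'
F y $    num y $    output F → num
num y $  num y $    match 'num'
y $      y $        match 'y'
$        $          accept

The string is accepted.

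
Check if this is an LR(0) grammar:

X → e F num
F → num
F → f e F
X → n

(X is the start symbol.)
A grammar is LR(0) if no state in the canonical LR(0) collection has:
  - both a shift item (dot before a terminal) and a complete item (shift-reduce conflict), or
  - two or more complete items (reduce-reduce conflict; the accept item [X' → X .] counts as a complete item here).

Augment with X' → X and build the canonical LR(0) collection (I0 = CLOSURE({[X' → . X]}), then GOTO on every symbol after a dot until no new states appear). It has 10 states:
  I0: { [X → . e F num], [X → . n], [X' → . X] }  — shift
  I1: { [X' → X .] }  — accept
  I2: { [F → . f e F], [F → . num], [X → e . F num] }  — shift
  I3: { [X → n .] }  — reduce
  I4: { [X → e F . num] }  — shift
  I5: { [F → f . e F] }  — shift
  I6: { [F → num .] }  — reduce
  I7: { [F → . f e F], [F → . num], [F → f e . F] }  — shift
  I8: { [F → f e F .] }  — reduce
  I9: { [X → e F num .] }  — reduce

Every state is either a pure shift/goto state or contains exactly one complete item and nothing to shift — no conflicts. The grammar is LR(0).

Answer: Yes, the grammar is LR(0)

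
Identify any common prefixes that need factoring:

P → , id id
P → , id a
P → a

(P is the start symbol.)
Left-factoring is needed when two productions for the same non-terminal
share a common prefix on the right-hand side.

Productions for P:
  P → , id id
  P → , id a
  P → a

Found common prefix ', id' in productions for P

Answer: Yes, P has productions with common prefix ', id'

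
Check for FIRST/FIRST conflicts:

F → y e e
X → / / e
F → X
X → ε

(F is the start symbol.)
No FIRST/FIRST conflicts.

FIRST sets of the non-terminals at (or reachable through a nullable prefix from) the front of some alternative:
  FIRST(X) = { '/', ε }

Productions for F:
  F → y e e: FIRST = { 'y' }
  F → X: FIRST = { '/', ε }
Productions for X:
  X → / / e: FIRST = { '/' }
  X → ε: FIRST = { ε }

All alternatives of each non-terminal have pairwise disjoint FIRST sets.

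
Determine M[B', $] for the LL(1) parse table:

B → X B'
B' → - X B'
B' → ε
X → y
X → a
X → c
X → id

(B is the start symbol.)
B' → ε

To find M[B', $], we find productions for B' where $ is in the predict set (PREDICT(N → α) = (FIRST(α) \ {ε}) ∪ (FOLLOW(N) if α ⇒* ε)).

Relevant sets:
  FOLLOW(B') = { $ }

B' → - X B': PREDICT = { '-' }
B' → ε: PREDICT = { $ }
  $ is in predict set, so this production goes in M[B', $]

M[B', $] = B' → ε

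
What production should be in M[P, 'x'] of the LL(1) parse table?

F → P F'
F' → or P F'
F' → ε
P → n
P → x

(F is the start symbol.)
P → x

To find M[P, 'x'], we find productions for P where 'x' is in the predict set (PREDICT(N → α) = (FIRST(α) \ {ε}) ∪ (FOLLOW(N) if α ⇒* ε)).

P → n: PREDICT = { 'n' }
P → x: PREDICT = { 'x' }
  'x' is in predict set, so this production goes in M[P, 'x']

M[P, 'x'] = P → x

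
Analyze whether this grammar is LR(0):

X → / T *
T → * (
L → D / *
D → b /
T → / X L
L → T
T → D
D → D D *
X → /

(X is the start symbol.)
Augment with X' → X and build the canonical LR(0) collection (I0 = CLOSURE({[X' → . X]}), then GOTO on every symbol after a dot until no new states appear). It has 19 states:
  I0: { [X → . / T *], [X → . /], [X' → . X] }  — shift
  I1: { [D → . D D *], [D → . b /], [T → . * (], [T → . / X L], [T → . D], [X → / . T *], [X → / .] }  — shift, reduce
  I2: { [X' → X .] }  — accept
  I3: { [T → * . (] }  — shift
  I4: { [T → / . X L], [X → . / T *], [X → . /] }  — shift
  I5: { [D → . D D *], [D → . b /], [D → D . D *], [T → D .] }  — shift, reduce
  I6: { [X → / T . *] }  — shift
  I7: { [D → b . /] }  — shift
  I8: { [D → b / .] }  — reduce
  I9: { [X → / T * .] }  — reduce
  I10: { [D → . D D *], [D → . b /], [D → D . D *], [D → D D . *] }  — shift
  I11: { [D → D D * .] }  — reduce
  I12: { [D → . D D *], [D → . b /], [L → . D / *], [L → . T], [T → . * (], [T → . / X L], [T → . D], [T → / X . L] }  — shift
  I13: { [D → . D D *], [D → . b /], [D → D . D *], [L → D . / *], [T → D .] }  — shift, reduce
  I14: { [T → / X L .] }  — reduce
  I15: { [L → T .] }  — reduce
  I16: { [L → D / . *] }  — shift
  I17: { [L → D / * .] }  — reduce
  I18: { [T → * ( .] }  — reduce

Conflict in state I1:
  Shift-reduce conflict between [X → / .] and [D → . b /]
So the grammar is NOT LR(0).

Answer: No. Shift-reduce conflict between [X → / .] and [D → . b /]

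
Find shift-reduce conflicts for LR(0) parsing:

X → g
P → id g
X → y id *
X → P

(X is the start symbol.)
No shift-reduce conflicts

Augment with X' → X and build the canonical LR(0) collection (I0 = CLOSURE({[X' → . X]}), then GOTO on every symbol after a dot until no new states appear). It has 9 states:
  I0: { [P → . id g], [X → . P], [X → . g], [X → . y id *], [X' → . X] }  — shift
  I1: { [X → P .] }  — reduce
  I2: { [X' → X .] }  — accept
  I3: { [X → g .] }  — reduce
  I4: { [P → id . g] }  — shift
  I5: { [X → y . id *] }  — shift
  I6: { [X → y id . *] }  — shift
  I7: { [X → y id * .] }  — reduce
  I8: { [P → id g .] }  — reduce

No state contains both a complete item and a shift item.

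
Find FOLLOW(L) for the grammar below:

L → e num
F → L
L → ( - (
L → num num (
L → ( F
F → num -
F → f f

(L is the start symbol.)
{ $ }

To compute FOLLOW(L), find every occurrence of L on a right-hand side N → α L β: add FIRST(β) \ {ε}, and if β is empty or nullable also add FOLLOW(N). Iterate to a fixed point.

L is the start symbol, so $ ∈ FOLLOW(L).
In F → L: L is at the end, add FOLLOW(F)

The FOLLOW sets referred to above (computed the same way, to a fixed point):
  FOLLOW(F) = { $ }

Taking the union: FOLLOW(L) = { $ }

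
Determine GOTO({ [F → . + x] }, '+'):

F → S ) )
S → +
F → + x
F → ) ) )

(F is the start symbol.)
{ [F → + . x] }

GOTO(I, '+') = CLOSURE({ [A → αX.β] : [A → α.Xβ] ∈ I, X = '+' })

Items with dot before '+', with the dot advanced:
  [F → . + x] → [F → + . x]
Closure adds nothing (no advanced item has the dot before a non-terminal).

GOTO = { [F → + . x] }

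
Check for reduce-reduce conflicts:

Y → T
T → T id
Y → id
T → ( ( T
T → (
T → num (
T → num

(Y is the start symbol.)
No reduce-reduce conflicts

A reduce-reduce conflict occurs when an LR(0) state has two complete items [A → α .] and [B → β .] — both call for a reduction, and with no lookahead the parser cannot choose between them.

Augment with Y' → Y and build the canonical LR(0) collection (I0 = CLOSURE({[Y' → . Y]}), then GOTO on every symbol after a dot until no new states appear). It has 10 states:
  I0: { [T → . ( ( T], [T → . (], [T → . T id], [T → . num (], [T → . num], [Y → . T], [Y → . id], [Y' → . Y] }  — shift
  I1: { [T → ( . ( T], [T → ( .] }  — shift, reduce
  I2: { [T → T . id], [Y → T .] }  — shift, reduce
  I3: { [Y' → Y .] }  — accept
  I4: { [Y → id .] }  — reduce
  I5: { [T → num . (], [T → num .] }  — shift, reduce
  I6: { [T → num ( .] }  — reduce
  I7: { [T → T id .] }  — reduce
  I8: { [T → ( ( . T], [T → . ( ( T], [T → . (], [T → . T id], [T → . num (], [T → . num] }  — shift
  I9: { [T → ( ( T .], [T → T . id] }  — shift, reduce

No state contains more than one complete item.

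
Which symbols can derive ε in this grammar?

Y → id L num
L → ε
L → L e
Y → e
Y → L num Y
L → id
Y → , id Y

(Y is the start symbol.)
{ 'L' }

A non-terminal is nullable if it can derive ε (the empty string): either it has an ε-production, or it has a production whose right-hand side consists entirely of nullable non-terminals.

ε-productions: L → ε
So L is immediately nullable.
No further non-terminal can be added: every production for the remaining non-terminals contains a terminal or a non-nullable non-terminal.
Nullable = { 'L' }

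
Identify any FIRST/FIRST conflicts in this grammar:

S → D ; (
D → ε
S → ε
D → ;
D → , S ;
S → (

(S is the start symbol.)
A FIRST/FIRST conflict occurs when two productions N → α and N → β for the same non-terminal have FIRST(α) ∩ FIRST(β) ≠ ∅ (with ε ∈ FIRST of a nullable right-hand side, so two nullable alternatives also conflict).

FIRST sets of the non-terminals at (or reachable through a nullable prefix from) the front of some alternative:
  FIRST(D) = { ',', ';', ε }

Productions for S:
  S → D ; (: FIRST = { ',', ';' }
  S → ε: FIRST = { ε }
  S → (: FIRST = { '(' }
Productions for D:
  D → ε: FIRST = { ε }
  D → ;: FIRST = { ';' }
  D → , S ;: FIRST = { ',' }

All alternatives of each non-terminal have pairwise disjoint FIRST sets.

Answer: No FIRST/FIRST conflicts.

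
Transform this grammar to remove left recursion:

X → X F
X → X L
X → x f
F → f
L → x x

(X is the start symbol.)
X → x f X'
X' → F X'
X' → L X'
X' → ε
F → f
L → x x

X is directly left-recursive. The standard transformation for
  A → A α₁ | ... | A α_m | β₁ | ... | β_n
is
  A  → β₁ A' | ... | β_n A'
  A' → α₁ A' | ... | α_m A' | ε

X → x f becomes X → x f X'
X → X F becomes X' → F X'
X → X L becomes X' → L X'
Add X' → ε

Productions for other non-terminals are unchanged:
  F → f
  L → x x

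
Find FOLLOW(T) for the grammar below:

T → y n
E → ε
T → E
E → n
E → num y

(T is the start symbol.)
To compute FOLLOW(T), find every occurrence of T on a right-hand side N → α T β: add FIRST(β) \ {ε}, and if β is empty or nullable also add FOLLOW(N). Iterate to a fixed point.

T is the start symbol, so $ ∈ FOLLOW(T).
T does not occur on any right-hand side.

Taking the union: FOLLOW(T) = { $ }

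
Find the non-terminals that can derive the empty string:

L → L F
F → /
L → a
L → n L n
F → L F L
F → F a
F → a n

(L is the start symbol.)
None

A non-terminal is nullable if it can derive ε (the empty string): either it has an ε-production, or it has a production whose right-hand side consists entirely of nullable non-terminals.

There are no ε-productions, so no non-terminal can derive ε.
No non-terminals are nullable.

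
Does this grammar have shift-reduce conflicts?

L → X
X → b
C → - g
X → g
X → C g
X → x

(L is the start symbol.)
No shift-reduce conflicts

A shift-reduce conflict occurs when an LR(0) state has both:
  - a complete (reduce) item [A → α .] (dot at the end), and
  - a shift item [B → β . c γ] (dot before a terminal).

Augment with L' → L and build the canonical LR(0) collection (I0 = CLOSURE({[L' → . L]}), then GOTO on every symbol after a dot until no new states appear). It has 10 states:
  I0: { [C → . - g], [L → . X], [L' → . L], [X → . C g], [X → . b], [X → . g], [X → . x] }  — shift
  I1: { [C → - . g] }  — shift
  I2: { [X → C . g] }  — shift
  I3: { [L' → L .] }  — accept
  I4: { [L → X .] }  — reduce
  I5: { [X → b .] }  — reduce
  I6: { [X → g .] }  — reduce
  I7: { [X → x .] }  — reduce
  I8: { [X → C g .] }  — reduce
  I9: { [C → - g .] }  — reduce

No state contains both a complete item and a shift item.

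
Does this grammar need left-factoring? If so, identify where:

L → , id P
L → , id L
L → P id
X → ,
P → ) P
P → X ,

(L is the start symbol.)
Left-factoring is needed when two productions for the same non-terminal
share a common prefix on the right-hand side.

Productions for L:
  L → , id P
  L → , id L
  L → P id
Productions for P:
  P → ) P
  P → X ,

Found common prefix ', id' in productions for L

Answer: Yes, L has productions with common prefix ', id'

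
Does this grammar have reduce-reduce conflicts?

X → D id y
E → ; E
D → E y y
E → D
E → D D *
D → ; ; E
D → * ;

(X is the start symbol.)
Augment with X' → X and build the canonical LR(0) collection (I0 = CLOSURE({[X' → . X]}), then GOTO on every symbol after a dot until no new states appear). It has 17 states:
  I0: { [D → . * ;], [D → . ; ; E], [D → . E y y], [E → . ; E], [E → . D D *], [E → . D], [X → . D id y], [X' → . X] }  — shift
  I1: { [D → * . ;] }  — shift
  I2: { [D → . * ;], [D → . ; ; E], [D → . E y y], [D → ; . ; E], [E → . ; E], [E → . D D *], [E → . D], [E → ; . E] }  — shift
  I3: { [D → . * ;], [D → . ; ; E], [D → . E y y], [E → . ; E], [E → . D D *], [E → . D], [E → D . D *], [E → D .], [X → D . id y] }  — shift, reduce
  I4: { [D → E . y y] }  — shift
  I5: { [X' → X .] }  — accept
  I6: { [D → E y . y] }  — shift
  I7: { [D → E y y .] }  — reduce
  I8: { [D → . * ;], [D → . ; ; E], [D → . E y y], [E → . ; E], [E → . D D *], [E → . D], [E → D . D *], [E → D .], [E → D D . *] }  — shift, reduce
  I9: { [X → D id . y] }  — shift
  I10: { [X → D id y .] }  — reduce
  I11: { [D → * . ;], [E → D D * .] }  — shift, reduce
  I12: { [D → * ; .] }  — reduce
  I13: { [D → . * ;], [D → . ; ; E], [D → . E y y], [D → ; . ; E], [D → ; ; . E], [E → . ; E], [E → . D D *], [E → . D], [E → ; . E] }  — shift
  I14: { [D → . * ;], [D → . ; ; E], [D → . E y y], [E → . ; E], [E → . D D *], [E → . D], [E → D . D *], [E → D .] }  — shift, reduce
  I15: { [D → E . y y], [E → ; E .] }  — shift, reduce
  I16: { [D → ; ; E .], [D → E . y y], [E → ; E .] }  — shift, 2 reduces

I16 contains complete items [D → ; ; E .], [E → ; E .] — reduce-reduce conflict.

Answer: Yes — I16: [D → ; ; E .] vs [E → ; E .]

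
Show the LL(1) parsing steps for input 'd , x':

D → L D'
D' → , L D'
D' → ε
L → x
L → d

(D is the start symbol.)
LL(1) parsing maintains a stack (initially the start symbol over $) and the input. At each step: if the stack top is a terminal, match it against the current input token; if it is a non-terminal N, replace it with the RHS of M[N, lookahead] (the unique production whose predict set contains the lookahead).

Stack is shown with the top on the left.

Stack     Input    Action
-------------------------
D $       d , x $  output D → L D'
L D' $    d , x $  output L → d
d D' $    d , x $  match 'd'
D' $      , x $    output D' → , L D'
, L D' $  , x $    match ','
L D' $    x $      output L → x
x D' $    x $      match 'x'
D' $      $        output D' → ε
$         $        accept

The string is accepted.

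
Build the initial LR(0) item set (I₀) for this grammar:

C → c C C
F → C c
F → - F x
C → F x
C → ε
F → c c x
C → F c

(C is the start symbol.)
First, augment the grammar with C' → C
I₀ = CLOSURE({ [C' → . C] }):
  [C' → . C] has the dot before C: add [C → . c C C], [C → . F x], [C → .], [C → . F c]
  [C → . F x] has the dot before F: add [F → . C c], [F → . - F x], [F → . c c x]
No further items can be added.

I₀ = { [C → . F c], [C → . F x], [C → . c C C], [C → .], [C' → . C], [F → . - F x], [F → . C c], [F → . c c x] }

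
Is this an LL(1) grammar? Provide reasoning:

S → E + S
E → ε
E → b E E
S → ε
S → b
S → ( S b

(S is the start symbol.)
Relevant sets:
  FIRST(E) = { 'b', ε }
  FOLLOW(S) = { $, 'b' }
  FOLLOW(E) = { '+', 'b' }

For S:
  PREDICT(S → E '+' S) = { '+', 'b' }
  PREDICT(S → ε) = { $, 'b' }
  PREDICT(S → b) = { 'b' }
  PREDICT(S → '(' S b) = { '(' }
For E:
  PREDICT(E → ε) = { '+', 'b' }
  PREDICT(E → b E E) = { 'b' }

Conflict found: Predict set conflict for S: { 'b' }
The grammar is NOT LL(1).

Answer: No. Predict set conflict for S: { 'b' }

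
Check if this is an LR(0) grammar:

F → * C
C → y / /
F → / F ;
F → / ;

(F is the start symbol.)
Yes, the grammar is LR(0)

A grammar is LR(0) if no state in the canonical LR(0) collection has:
  - both a shift item (dot before a terminal) and a complete item (shift-reduce conflict), or
  - two or more complete items (reduce-reduce conflict; the accept item [F' → F .] counts as a complete item here).

Augment with F' → F and build the canonical LR(0) collection (I0 = CLOSURE({[F' → . F]}), then GOTO on every symbol after a dot until no new states appear). It has 11 states:
  I0: { [F → . * C], [F → . / ;], [F → . / F ;], [F' → . F] }  — shift
  I1: { [C → . y / /], [F → * . C] }  — shift
  I2: { [F → . * C], [F → . / ;], [F → . / F ;], [F → / . ;], [F → / . F ;] }  — shift
  I3: { [F' → F .] }  — accept
  I4: { [F → / ; .] }  — reduce
  I5: { [F → / F . ;] }  — shift
  I6: { [F → / F ; .] }  — reduce
  I7: { [F → * C .] }  — reduce
  I8: { [C → y . / /] }  — shift
  I9: { [C → y / . /] }  — shift
  I10: { [C → y / / .] }  — reduce

Every state is either a pure shift/goto state or contains exactly one complete item and nothing to shift — no conflicts. The grammar is LR(0).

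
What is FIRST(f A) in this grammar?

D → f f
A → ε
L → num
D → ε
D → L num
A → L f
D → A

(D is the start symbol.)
{ 'f' }

To compute FIRST(f A), process the symbols left to right:
Symbol f is a terminal. Add 'f' and stop.
FIRST(f A) = { 'f' }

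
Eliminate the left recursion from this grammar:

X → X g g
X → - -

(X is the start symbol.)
X → - - X'
X' → g g X'
X' → ε

X is directly left-recursive. The standard transformation for
  A → A α₁ | ... | A α_m | β₁ | ... | β_n
is
  A  → β₁ A' | ... | β_n A'
  A' → α₁ A' | ... | α_m A' | ε

X → - - becomes X → - - X'
X → X g g becomes X' → g g X'
Add X' → ε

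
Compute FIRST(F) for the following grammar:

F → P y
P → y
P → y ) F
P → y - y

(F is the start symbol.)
{ 'y' }

FIRST sets of the other non-terminals involved (by the same procedure, iterated to a fixed point):
  FIRST(P) = { 'y' }

From F → P y:
  - P is a non-terminal: add FIRST(P) \ {ε} = { 'y' }
    P is not nullable, so stop

Collecting: FIRST(F) = { 'y' }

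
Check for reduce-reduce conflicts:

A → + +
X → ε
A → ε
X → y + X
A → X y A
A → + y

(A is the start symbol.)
Augment with A' → A and build the canonical LR(0) collection (I0 = CLOSURE({[A' → . A]}), then GOTO on every symbol after a dot until no new states appear). It has 11 states:
  I0: { [A → . + +], [A → . + y], [A → . X y A], [A → .], [A' → . A], [X → . y + X], [X → .] }  — shift, 2 reduces
  I1: { [A → + . +], [A → + . y] }  — shift
  I2: { [A' → A .] }  — accept
  I3: { [A → X . y A] }  — shift
  I4: { [X → y . + X] }  — shift
  I5: { [X → . y + X], [X → .], [X → y + . X] }  — shift, reduce
  I6: { [X → y + X .] }  — reduce
  I7: { [A → . + +], [A → . + y], [A → . X y A], [A → .], [A → X y . A], [X → . y + X], [X → .] }  — shift, 2 reduces
  I8: { [A → X y A .] }  — reduce
  I9: { [A → + + .] }  — reduce
  I10: { [A → + y .] }  — reduce

I0 contains complete items [A → .], [X → .] — reduce-reduce conflict.
I7 contains complete items [A → .], [X → .] — reduce-reduce conflict.

Answer: Yes — I0: [A → .] vs [X → .]; I7: [A → .] vs [X → .]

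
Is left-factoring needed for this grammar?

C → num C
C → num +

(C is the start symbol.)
Yes, C has productions with common prefix 'num'

Left-factoring is needed when two productions for the same non-terminal
share a common prefix on the right-hand side.

Productions for C:
  C → num C
  C → num +

Found common prefix 'num' in productions for C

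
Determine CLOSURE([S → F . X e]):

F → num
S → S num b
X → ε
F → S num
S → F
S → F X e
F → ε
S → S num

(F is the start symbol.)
{ [S → F . X e], [X → .] }

Start with: [S → F . X e]
  [S → F . X e] has the dot before X: add [X → .]
No further items can be added.

CLOSURE = { [S → F . X e], [X → .] }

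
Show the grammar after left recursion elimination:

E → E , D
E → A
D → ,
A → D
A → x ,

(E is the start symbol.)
E is directly left-recursive. The standard transformation for
  A → A α₁ | ... | A α_m | β₁ | ... | β_n
is
  A  → β₁ A' | ... | β_n A'
  A' → α₁ A' | ... | α_m A' | ε

E → A becomes E → A E'
E → E , D becomes E' → , D E'
Add E' → ε

Productions for other non-terminals are unchanged:
  D → ,
  A → D
  A → x ,

Resulting grammar:
E → A E'
E' → , D E'
E' → ε
D → ,
A → D
A → x ,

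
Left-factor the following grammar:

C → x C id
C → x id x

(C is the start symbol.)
C → x C'
C' → C id
C' → id x

Left-factoring transforms A → αβ₁ | αβ₂ into A → αA' and A' → β₁ | β₂
(α is the longest common prefix among the alternatives). Repeat until
no nonterminal has two alternatives with a common prefix.

Round 1: C has alternatives sharing prefix 'x'. Introduce C': C → x C'
  Add: C' → C id
  Add: C' → id x

No remaining common prefixes — done.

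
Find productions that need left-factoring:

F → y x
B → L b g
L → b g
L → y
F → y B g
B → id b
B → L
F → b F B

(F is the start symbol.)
Left-factoring is needed when two productions for the same non-terminal
share a common prefix on the right-hand side.

Productions for F:
  F → y x
  F → y B g
  F → b F B
Productions for B:
  B → L b g
  B → id b
  B → L
Productions for L:
  L → b g
  L → y

Found common prefix 'y' in productions for F
Found common prefix 'L' in productions for B

Answer: Yes, F has productions with common prefix 'y'; B has productions with common prefix 'L'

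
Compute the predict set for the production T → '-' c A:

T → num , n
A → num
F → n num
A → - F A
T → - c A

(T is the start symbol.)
PREDICT(T → '-' c A) = (FIRST(RHS) \ {ε}) ∪ (FOLLOW(T) if ε ∈ FIRST(RHS), i.e. RHS ⇒* ε)
FIRST('-' c A) = { '-' }
ε ∉ FIRST('-' c A), so FOLLOW(T) is not added.
PREDICT(T → '-' c A) = { '-' }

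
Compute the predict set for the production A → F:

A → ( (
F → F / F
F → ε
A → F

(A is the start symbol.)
PREDICT(A → F) = (FIRST(RHS) \ {ε}) ∪ (FOLLOW(A) if ε ∈ FIRST(RHS), i.e. RHS ⇒* ε)
FIRST(F) = { '/', ε }
FIRST(F) = { '/', ε }
ε ∈ FIRST(F) (the right-hand side is nullable), so add FOLLOW(A) = { $ }
PREDICT(A → F) = { $, '/' }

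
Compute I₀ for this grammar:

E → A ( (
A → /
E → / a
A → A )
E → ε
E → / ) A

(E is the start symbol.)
First, augment the grammar with E' → E
I₀ = CLOSURE({ [E' → . E] }):
  [E' → . E] has the dot before E: add [E → . A ( (], [E → . / a], [E → .], [E → . / ) A]
  [E → . A ( (] has the dot before A: add [A → . /], [A → . A )]
No further items can be added.

I₀ = { [A → . /], [A → . A )], [E → . / ) A], [E → . / a], [E → . A ( (], [E → .], [E' → . E] }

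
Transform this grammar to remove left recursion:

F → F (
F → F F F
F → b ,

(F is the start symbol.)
F is directly left-recursive. The standard transformation for
  A → A α₁ | ... | A α_m | β₁ | ... | β_n
is
  A  → β₁ A' | ... | β_n A'
  A' → α₁ A' | ... | α_m A' | ε

F → b , becomes F → b , F'
F → F ( becomes F' → ( F'
F → F F F becomes F' → F F F'
Add F' → ε

Resulting grammar:
F → b , F'
F' → ( F'
F' → F F F'
F' → ε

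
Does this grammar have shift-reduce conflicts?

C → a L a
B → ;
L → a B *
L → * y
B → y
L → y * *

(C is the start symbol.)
No shift-reduce conflicts

A shift-reduce conflict occurs when an LR(0) state has both:
  - a complete (reduce) item [A → α .] (dot at the end), and
  - a shift item [B → β . c γ] (dot before a terminal).

Augment with C' → C and build the canonical LR(0) collection (I0 = CLOSURE({[C' → . C]}), then GOTO on every symbol after a dot until no new states appear). It has 15 states:
  I0: { [C → . a L a], [C' → . C] }  — shift
  I1: { [C' → C .] }  — accept
  I2: { [C → a . L a], [L → . * y], [L → . a B *], [L → . y * *] }  — shift
  I3: { [L → * . y] }  — shift
  I4: { [C → a L . a] }  — shift
  I5: { [B → . ;], [B → . y], [L → a . B *] }  — shift
  I6: { [L → y . * *] }  — shift
  I7: { [L → y * . *] }  — shift
  I8: { [L → y * * .] }  — reduce
  I9: { [B → ; .] }  — reduce
  I10: { [L → a B . *] }  — shift
  I11: { [B → y .] }  — reduce
  I12: { [L → a B * .] }  — reduce
  I13: { [C → a L a .] }  — reduce
  I14: { [L → * y .] }  — reduce

No state contains both a complete item and a shift item.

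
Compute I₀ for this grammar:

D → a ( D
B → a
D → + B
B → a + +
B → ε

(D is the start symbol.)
First, augment the grammar with D' → D
I₀ = CLOSURE({ [D' → . D] }):
  [D' → . D] has the dot before D: add [D → . a ( D], [D → . + B]
No further items can be added.

I₀ = { [D → . + B], [D → . a ( D], [D' → . D] }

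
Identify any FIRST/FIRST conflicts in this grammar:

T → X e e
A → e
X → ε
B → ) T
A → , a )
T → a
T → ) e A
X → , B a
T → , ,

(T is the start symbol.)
Yes. T → X e e / T → ',' ',' on { ',' }

FIRST sets of the non-terminals at (or reachable through a nullable prefix from) the front of some alternative:
  FIRST(X) = { ',', ε }

Productions for T:
  T → X e e: FIRST = { ',', 'e' }
  T → a: FIRST = { 'a' }
  T → ) e A: FIRST = { ')' }
  T → , ,: FIRST = { ',' }
Productions for A:
  A → e: FIRST = { 'e' }
  A → , a ): FIRST = { ',' }
Productions for X:
  X → ε: FIRST = { ε }
  X → , B a: FIRST = { ',' }
B has only one production, so no FIRST/FIRST conflict is possible there.

Conflict for T: T → X e e and T → , ,
  Overlap: { ',' }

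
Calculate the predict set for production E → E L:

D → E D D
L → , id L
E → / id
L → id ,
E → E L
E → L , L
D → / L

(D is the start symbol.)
PREDICT(E → E L) = (FIRST(RHS) \ {ε}) ∪ (FOLLOW(E) if ε ∈ FIRST(RHS), i.e. RHS ⇒* ε)
FIRST(E) = { ',', '/', 'id' }
FIRST(E L) = { ',', '/', 'id' }
ε ∉ FIRST(E L), so FOLLOW(E) is not added.
PREDICT(E → E L) = { ',', '/', 'id' }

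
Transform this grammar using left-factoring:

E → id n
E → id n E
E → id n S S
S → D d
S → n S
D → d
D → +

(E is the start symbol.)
E → id n E'
E' → ε
E' → E
E' → S S
S → D d
S → n S
D → d
D → +

Left-factoring transforms A → αβ₁ | αβ₂ into A → αA' and A' → β₁ | β₂
(α is the longest common prefix among the alternatives). Repeat until
no nonterminal has two alternatives with a common prefix.

Round 1: E has alternatives sharing prefix 'id n'. Introduce E': E → id n E'
  Add: E' → ε
  Add: E' → E
  Add: E' → S S

No remaining common prefixes — done.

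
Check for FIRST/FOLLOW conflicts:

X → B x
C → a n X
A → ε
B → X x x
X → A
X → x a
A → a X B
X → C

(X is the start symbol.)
A FIRST/FOLLOW conflict occurs when a non-terminal N has a nullable alternative N → β (β ⇒* ε) and another alternative N → α with FIRST(α) ∩ FOLLOW(N) ≠ ∅: on such a lookahead the parser cannot decide between expanding α and letting N vanish via β.

Nullable non-terminals: A, X.
FIRST sets used below: FIRST(B) = { 'a', 'x' }, FIRST(A) = { 'a', ε }, FIRST(C) = { 'a' }

A: nullable alternative(s) A → ε; FOLLOW(A) = { $, 'a', 'x' }
  A → ε: FIRST \ {ε} = { } — this is the only nullable alternative, skip
  A → a X B: FIRST \ {ε} = { 'a' } — overlaps FOLLOW(A) on { 'a' }: CONFLICT

X: nullable alternative(s) X → A; FOLLOW(X) = { $, 'a', 'x' }
  X → B x: FIRST \ {ε} = { 'a', 'x' } — overlaps FOLLOW(X) on { 'a', 'x' }: CONFLICT
  X → A: FIRST \ {ε} = { 'a' } — this is the only nullable alternative, skip
  X → x a: FIRST \ {ε} = { 'x' } — overlaps FOLLOW(X) on { 'x' }: CONFLICT
  X → C: FIRST \ {ε} = { 'a' } — overlaps FOLLOW(X) on { 'a' }: CONFLICT

B, C have no nullable alternative, so no FIRST/FOLLOW check is needed there.

So the grammar has 4 FIRST/FOLLOW conflicts (marked CONFLICT above).

Answer: Yes. X → B x with FOLLOW(X) on { 'a', 'x' }; X → x a with FOLLOW(X) on { 'x' }; X → C with FOLLOW(X) on { 'a' }; A → a X B with FOLLOW(A) on { 'a' }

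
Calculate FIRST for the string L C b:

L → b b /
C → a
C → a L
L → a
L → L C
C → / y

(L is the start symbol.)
FIRST sets of the non-terminals involved (from the grammar, by fixed-point iteration):
  FIRST(L) = { 'a', 'b' }

To compute FIRST(L C b), process the symbols left to right:
Symbol L is a non-terminal. Add FIRST(L) \ {ε} = { 'a', 'b' }
L is not nullable (ε ∉ FIRST(L)), so stop here.
FIRST(L C b) = { 'a', 'b' }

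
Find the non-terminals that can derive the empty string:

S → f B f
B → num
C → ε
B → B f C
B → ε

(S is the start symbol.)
ε-productions: C → ε, B → ε
So C, B are immediately nullable.
No further non-terminal can be added: every production for the remaining non-terminals contains a terminal or a non-nullable non-terminal.
Nullable = { 'B', 'C' }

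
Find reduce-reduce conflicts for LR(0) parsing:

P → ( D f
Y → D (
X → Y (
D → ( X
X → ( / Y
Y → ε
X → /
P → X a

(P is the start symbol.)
Augment with P' → P and build the canonical LR(0) collection (I0 = CLOSURE({[P' → . P]}), then GOTO on every symbol after a dot until no new states appear). It has 17 states:
  I0: { [D → . ( X], [P → . ( D f], [P → . X a], [P' → . P], [X → . ( / Y], [X → . /], [X → . Y (], [Y → . D (], [Y → .] }  — shift, reduce
  I1: { [D → ( . X], [D → . ( X], [P → ( . D f], [X → ( . / Y], [X → . ( / Y], [X → . /], [X → . Y (], [Y → . D (], [Y → .] }  — shift, reduce
  I2: { [X → / .] }  — reduce
  I3: { [Y → D . (] }  — shift
  I4: { [P' → P .] }  — accept
  I5: { [P → X . a] }  — shift
  I6: { [X → Y . (] }  — shift
  I7: { [X → Y ( .] }  — reduce
  I8: { [P → X a .] }  — reduce
  I9: { [Y → D ( .] }  — reduce
  I10: { [D → ( . X], [D → . ( X], [X → ( . / Y], [X → . ( / Y], [X → . /], [X → . Y (], [Y → . D (], [Y → .] }  — shift, reduce
  I11: { [D → . ( X], [X → ( / . Y], [X → / .], [Y → . D (], [Y → .] }  — shift, 2 reduces
  I12: { [P → ( D . f], [Y → D . (] }  — shift
  I13: { [D → ( X .] }  — reduce
  I14: { [P → ( D f .] }  — reduce
  I15: { [D → ( . X], [D → . ( X], [X → . ( / Y], [X → . /], [X → . Y (], [Y → . D (], [Y → .] }  — shift, reduce
  I16: { [X → ( / Y .] }  — reduce

I11 contains complete items [X → / .], [Y → .] — reduce-reduce conflict.

Answer: Yes — I11: [X → / .] vs [Y → .]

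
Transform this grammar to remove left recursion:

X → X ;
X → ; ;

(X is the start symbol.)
X is directly left-recursive. The standard transformation for
  A → A α₁ | ... | A α_m | β₁ | ... | β_n
is
  A  → β₁ A' | ... | β_n A'
  A' → α₁ A' | ... | α_m A' | ε

X → ; ; becomes X → ; ; X'
X → X ; becomes X' → ; X'
Add X' → ε

Resulting grammar:
X → ; ; X'
X' → ; X'
X' → ε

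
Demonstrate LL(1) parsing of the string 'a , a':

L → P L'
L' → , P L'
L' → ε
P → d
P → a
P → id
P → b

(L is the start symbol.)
Stack is shown with the top on the left.

Stack     Input    Action
-------------------------
L $       a , a $  output L → P L'
P L' $    a , a $  output P → a
a L' $    a , a $  match 'a'
L' $      , a $    output L' → , P L'
, P L' $  , a $    match ','
P L' $    a $      output P → a
a L' $    a $      match 'a'
L' $      $        output L' → ε
$         $        accept

The string is accepted.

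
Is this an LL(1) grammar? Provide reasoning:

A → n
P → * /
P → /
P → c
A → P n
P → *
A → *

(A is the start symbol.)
No. Predict set conflict for A: { '*' }

Relevant sets:
  FIRST(P) = { '*', '/', 'c' }

For A:
  PREDICT(A → n) = { 'n' }
  PREDICT(A → P n) = { '*', '/', 'c' }
  PREDICT(A → '*') = { '*' }
For P:
  PREDICT(P → '*' '/') = { '*' }
  PREDICT(P → '/') = { '/' }
  PREDICT(P → c) = { 'c' }
  PREDICT(P → '*') = { '*' }

Conflict found: Predict set conflict for A: { '*' }
The grammar is NOT LL(1).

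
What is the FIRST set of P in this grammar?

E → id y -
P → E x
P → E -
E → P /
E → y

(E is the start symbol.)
{ 'id', 'y' }

FIRST sets of the other non-terminals involved (by the same procedure, iterated to a fixed point):
  FIRST(E) = { 'id', 'y' }

From P → E x:
  - E is a non-terminal: add FIRST(E) \ {ε} = { 'id', 'y' }
    E is not nullable, so stop
From P → E -:
  - E is a non-terminal: add FIRST(E) \ {ε} = { 'id', 'y' }
    E is not nullable, so stop

Collecting: FIRST(P) = { 'id', 'y' }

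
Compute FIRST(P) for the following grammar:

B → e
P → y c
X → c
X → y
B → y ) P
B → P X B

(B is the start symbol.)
{ 'y' }

From P → y c:
  - y is a terminal: add 'y' and stop

Collecting: FIRST(P) = { 'y' }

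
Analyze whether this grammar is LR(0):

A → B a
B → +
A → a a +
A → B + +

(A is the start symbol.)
Yes, the grammar is LR(0)

A grammar is LR(0) if no state in the canonical LR(0) collection has:
  - both a shift item (dot before a terminal) and a complete item (shift-reduce conflict), or
  - two or more complete items (reduce-reduce conflict; the accept item [A' → A .] counts as a complete item here).

Augment with A' → A and build the canonical LR(0) collection (I0 = CLOSURE({[A' → . A]}), then GOTO on every symbol after a dot until no new states appear). It has 10 states:
  I0: { [A → . B + +], [A → . B a], [A → . a a +], [A' → . A], [B → . +] }  — shift
  I1: { [B → + .] }  — reduce
  I2: { [A' → A .] }  — accept
  I3: { [A → B . + +], [A → B . a] }  — shift
  I4: { [A → a . a +] }  — shift
  I5: { [A → a a . +] }  — shift
  I6: { [A → a a + .] }  — reduce
  I7: { [A → B + . +] }  — shift
  I8: { [A → B a .] }  — reduce
  I9: { [A → B + + .] }  — reduce

Every state is either a pure shift/goto state or contains exactly one complete item and nothing to shift — no conflicts. The grammar is LR(0).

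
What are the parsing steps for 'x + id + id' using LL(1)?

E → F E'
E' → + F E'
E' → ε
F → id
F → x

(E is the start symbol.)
Stack is shown with the top on the left.

Stack     Input          Action
-------------------------------
E $       x + id + id $  output E → F E'
F E' $    x + id + id $  output F → x
x E' $    x + id + id $  match 'x'
E' $      + id + id $    output E' → + F E'
+ F E' $  + id + id $    match '+'
F E' $    id + id $      output F → id
id E' $   id + id $      match 'id'
E' $      + id $         output E' → + F E'
+ F E' $  + id $         match '+'
F E' $    id $           output F → id
id E' $   id $           match 'id'
E' $      $              output E' → ε
$         $              accept

The string is accepted.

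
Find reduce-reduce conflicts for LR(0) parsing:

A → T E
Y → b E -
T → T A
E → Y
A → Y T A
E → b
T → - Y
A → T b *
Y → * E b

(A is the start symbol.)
Yes — I12: [A → Y T A .] vs [T → T A .]

A reduce-reduce conflict occurs when an LR(0) state has two complete items [A → α .] and [B → β .] — both call for a reduction, and with no lookahead the parser cannot choose between them.

Augment with A' → A and build the canonical LR(0) collection (I0 = CLOSURE({[A' → . A]}), then GOTO on every symbol after a dot until no new states appear). It has 21 states:
  I0: { [A → . T E], [A → . T b *], [A → . Y T A], [A' → . A], [T → . - Y], [T → . T A], [Y → . * E b], [Y → . b E -] }  — shift
  I1: { [E → . Y], [E → . b], [Y → * . E b], [Y → . * E b], [Y → . b E -] }  — shift
  I2: { [T → - . Y], [Y → . * E b], [Y → . b E -] }  — shift
  I3: { [A' → A .] }  — accept
  I4: { [A → . T E], [A → . T b *], [A → . Y T A], [A → T . E], [A → T . b *], [E → . Y], [E → . b], [T → . - Y], [T → . T A], [T → T . A], [Y → . * E b], [Y → . b E -] }  — shift
  I5: { [A → Y . T A], [T → . - Y], [T → . T A] }  — shift
  I6: { [E → . Y], [E → . b], [Y → . * E b], [Y → . b E -], [Y → b . E -] }  — shift
  I7: { [Y → b E . -] }  — shift
  I8: { [E → Y .] }  — reduce
  I9: { [E → . Y], [E → . b], [E → b .], [Y → . * E b], [Y → . b E -], [Y → b . E -] }  — shift, reduce
  I10: { [Y → b E - .] }  — reduce
  I11: { [A → . T E], [A → . T b *], [A → . Y T A], [A → Y T . A], [T → . - Y], [T → . T A], [T → T . A], [Y → . * E b], [Y → . b E -] }  — shift
  I12: { [A → Y T A .], [T → T A .] }  — 2 reduces
  I13: { [T → T A .] }  — reduce
  I14: { [A → T E .] }  — reduce
  I15: { [A → Y . T A], [E → Y .], [T → . - Y], [T → . T A] }  — shift, reduce
  I16: { [A → T b . *], [E → . Y], [E → . b], [E → b .], [Y → . * E b], [Y → . b E -], [Y → b . E -] }  — shift, reduce
  I17: { [A → T b * .], [E → . Y], [E → . b], [Y → * . E b], [Y → . * E b], [Y → . b E -] }  — shift, reduce
  I18: { [Y → * E . b] }  — shift
  I19: { [Y → * E b .] }  — reduce
  I20: { [T → - Y .] }  — reduce

I12 contains complete items [A → Y T A .], [T → T A .] — reduce-reduce conflict.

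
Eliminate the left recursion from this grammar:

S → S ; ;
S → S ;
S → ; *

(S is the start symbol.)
S → ; * S'
S' → ; ; S'
S' → ; S'
S' → ε

S is directly left-recursive. The standard transformation for
  A → A α₁ | ... | A α_m | β₁ | ... | β_n
is
  A  → β₁ A' | ... | β_n A'
  A' → α₁ A' | ... | α_m A' | ε

S → ; * becomes S → ; * S'
S → S ; ; becomes S' → ; ; S'
S → S ; becomes S' → ; S'
Add S' → ε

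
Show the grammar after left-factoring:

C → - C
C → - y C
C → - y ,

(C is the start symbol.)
Left-factoring transforms A → αβ₁ | αβ₂ into A → αA' and A' → β₁ | β₂
(α is the longest common prefix among the alternatives). Repeat until
no nonterminal has two alternatives with a common prefix.

Round 1: C has alternatives sharing prefix '-'. Introduce C': C → - C'
  Add: C' → C
  Add: C' → y C
  Add: C' → y ,

Round 2: C' has alternatives sharing prefix 'y'. Introduce C'': C' → y C''
  Add: C'' → C
  Add: C'' → ,

No remaining common prefixes — done.

Resulting grammar:
C → - C'
C' → C
C' → y C''
C'' → C
C'' → ,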